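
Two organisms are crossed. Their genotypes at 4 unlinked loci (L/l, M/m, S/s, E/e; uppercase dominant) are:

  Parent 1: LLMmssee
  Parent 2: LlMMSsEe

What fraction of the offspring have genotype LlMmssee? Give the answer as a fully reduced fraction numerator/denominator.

LLMmssee gametes: LMse×8, Lmse×8
LlMMSsEe gametes: LMSE×2, LMSe×2, LMsE×2, LMse×2, lMSE×2, lMSe×2, lMsE×2, lMse×2
LLMmssee×LlMMSsEe grid (16·16=256): LLMMSsEe=16 LLMMSsee=16 LLMMssEe=16 LLMMssee=16 LLMmSsEe=16 LLMmSsee=16 LLMmssEe=16 LLMmssee=16 LlMMSsEe=16 LlMMSsee=16 LlMMssEe=16 LlMMssee=16 LlMmSsEe=16 LlMmSsee=16 LlMmssEe=16 LlMmssee=16
LlMmssee hits 16/256; gcd=16; 16÷16/256÷16 = 1/16

P(LlMmssee) = 1/16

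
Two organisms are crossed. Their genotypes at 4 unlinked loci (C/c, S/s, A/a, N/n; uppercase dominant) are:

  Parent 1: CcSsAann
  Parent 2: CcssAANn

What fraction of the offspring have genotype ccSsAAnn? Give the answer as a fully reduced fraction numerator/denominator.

CcSsAann gametes: CSAn×2, CSan×2, CsAn×2, Csan×2, cSAn×2, cSan×2, csAn×2, csan×2
CcssAANn gametes: CsAN×4, CsAn×4, csAN×4, csAn×4
CcSsAann×CcssAANn grid (16·16=256): CCSsAANn=8 CCSsAAnn=8 CCSsAaNn=8 CCSsAann=8 CCssAANn=8 CCssAAnn=8 CCssAaNn=8 CCssAann=8 CcSsAANn=16 CcSsAAnn=16 CcSsAaNn=16 CcSsAann=16 CcssAANn=16 CcssAAnn=16 CcssAaNn=16 CcssAann=16 ccSsAANn=8 ccSsAAnn=8 ccSsAaNn=8 ccSsAann=8 ccssAANn=8 ccssAAnn=8 ccssAaNn=8 ccssAann=8
ccSsAAnn hits 8/256; gcd=8; 8÷8/256÷8 = 1/32

P(ccSsAAnn) = 1/32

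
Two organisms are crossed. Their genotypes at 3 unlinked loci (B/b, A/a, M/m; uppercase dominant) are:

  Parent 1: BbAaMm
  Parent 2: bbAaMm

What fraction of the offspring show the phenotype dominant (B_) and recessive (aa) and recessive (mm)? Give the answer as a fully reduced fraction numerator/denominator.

P(B_ aa mm) = 1/32

BbAaMm gametes: BAM×1, BAm×1, BaM×1, Bam×1, bAM×1, bAm×1, baM×1, bam×1
bbAaMm gametes: bAM×2, bAm×2, baM×2, bam×2
BbAaMm×bbAaMm grid (8·8=64): BbAAMM=2 BbAAMm=4 BbAAmm=2 BbAaMM=4 BbAaMm=8 BbAamm=4 BbaaMM=2 BbaaMm=4 Bbaamm=2 bbAAMM=2 bbAAMm=4 bbAAmm=2 bbAaMM=4 bbAaMm=8 bbAamm=4 bbaaMM=2 bbaaMm=4 bbaamm=2
B_ aa mm hits 2/64; gcd=2; 2÷2/64÷2 = 1/32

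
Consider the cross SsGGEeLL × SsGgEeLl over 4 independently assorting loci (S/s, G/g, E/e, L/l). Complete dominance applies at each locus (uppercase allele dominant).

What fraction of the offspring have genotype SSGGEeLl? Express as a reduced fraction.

SsGGEeLL gametes: SGEL×4, SGeL×4, sGEL×4, sGeL×4
SsGgEeLl gametes: SGEL×1, SGEl×1, SGeL×1, SGel×1, SgEL×1, SgEl×1, SgeL×1, Sgel×1, sGEL×1, sGEl×1, sGeL×1, sGel×1, sgEL×1, sgEl×1, sgeL×1, sgel×1
SsGGEeLL×SsGgEeLl grid (16·16=256): SSGGEELL=4 SSGGEELl=4 SSGGEeLL=8 SSGGEeLl=8 SSGGeeLL=4 SSGGeeLl=4 SSGgEELL=4 SSGgEELl=4 SSGgEeLL=8 SSGgEeLl=8 SSGgeeLL=4 SSGgeeLl=4 SsGGEELL=8 SsGGEELl=8 SsGGEeLL=16 SsGGEeLl=16 SsGGeeLL=8 SsGGeeLl=8 SsGgEELL=8 SsGgEELl=8 SsGgEeLL=16 SsGgEeLl=16 SsGgeeLL=8 SsGgeeLl=8 ssGGEELL=4 ssGGEELl=4 ssGGEeLL=8 ssGGEeLl=8 ssGGeeLL=4 ssGGeeLl=4 ssGgEELL=4 ssGgEELl=4 ssGgEeLL=8 ssGgEeLl=8 ssGgeeLL=4 ssGgeeLl=4
SSGGEeLl hits 8/256; gcd=8; 8÷8/256÷8 = 1/32

P(SSGGEeLl) = 1/32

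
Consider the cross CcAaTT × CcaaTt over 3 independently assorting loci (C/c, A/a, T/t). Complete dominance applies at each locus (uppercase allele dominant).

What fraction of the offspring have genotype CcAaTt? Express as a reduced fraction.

CcAaTT gametes: CAT×2, CaT×2, cAT×2, caT×2
CcaaTt gametes: CaT×2, Cat×2, caT×2, cat×2
CcAaTT×CcaaTt grid (8·8=64): CCAaTT=4 CCAaTt=4 CCaaTT=4 CCaaTt=4 CcAaTT=8 CcAaTt=8 CcaaTT=8 CcaaTt=8 ccAaTT=4 ccAaTt=4 ccaaTT=4 ccaaTt=4
CcAaTt hits 8/64; gcd=8; 8÷8/64÷8 = 1/8

P(CcAaTt) = 1/8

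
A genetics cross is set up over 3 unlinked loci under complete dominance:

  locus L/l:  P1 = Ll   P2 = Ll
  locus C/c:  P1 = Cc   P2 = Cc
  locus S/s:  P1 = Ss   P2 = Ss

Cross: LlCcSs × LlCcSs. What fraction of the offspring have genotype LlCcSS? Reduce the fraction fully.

LlCcSs gametes: LCS×1, LCs×1, LcS×1, Lcs×1, lCS×1, lCs×1, lcS×1, lcs×1
LlCcSs gametes: LCS×1, LCs×1, LcS×1, Lcs×1, lCS×1, lCs×1, lcS×1, lcs×1
LlCcSs×LlCcSs grid (8·8=64): LLCCSS=1 LLCCSs=2 LLCCss=1 LLCcSS=2 LLCcSs=4 LLCcss=2 LLccSS=1 LLccSs=2 LLccss=1 LlCCSS=2 LlCCSs=4 LlCCss=2 LlCcSS=4 LlCcSs=8 LlCcss=4 LlccSS=2 LlccSs=4 Llccss=2 llCCSS=1 llCCSs=2 llCCss=1 llCcSS=2 llCcSs=4 llCcss=2 llccSS=1 llccSs=2 llccss=1
LlCcSS hits 4/64; gcd=4; 4÷4/64÷4 = 1/16

P(LlCcSS) = 1/16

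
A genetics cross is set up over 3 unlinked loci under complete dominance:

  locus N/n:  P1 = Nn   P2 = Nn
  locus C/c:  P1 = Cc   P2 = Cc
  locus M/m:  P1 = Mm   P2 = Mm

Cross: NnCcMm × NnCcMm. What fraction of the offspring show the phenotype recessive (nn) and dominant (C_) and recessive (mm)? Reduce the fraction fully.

P(nn C_ mm) = 3/64

NnCcMm gametes: NCM×1, NCm×1, NcM×1, Ncm×1, nCM×1, nCm×1, ncM×1, ncm×1
NnCcMm gametes: NCM×1, NCm×1, NcM×1, Ncm×1, nCM×1, nCm×1, ncM×1, ncm×1
NnCcMm×NnCcMm grid (8·8=64): NNCCMM=1 NNCCMm=2 NNCCmm=1 NNCcMM=2 NNCcMm=4 NNCcmm=2 NNccMM=1 NNccMm=2 NNccmm=1 NnCCMM=2 NnCCMm=4 NnCCmm=2 NnCcMM=4 NnCcMm=8 NnCcmm=4 NnccMM=2 NnccMm=4 Nnccmm=2 nnCCMM=1 nnCCMm=2 nnCCmm=1 nnCcMM=2 nnCcMm=4 nnCcmm=2 nnccMM=1 nnccMm=2 nnccmm=1
nn C_ mm hits 3/64; gcd=1; 3÷1/64÷1 = 3/64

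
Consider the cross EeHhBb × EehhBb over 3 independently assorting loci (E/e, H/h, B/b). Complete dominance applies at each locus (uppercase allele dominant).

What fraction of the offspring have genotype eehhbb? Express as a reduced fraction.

P(eehhbb) = 1/32

EeHhBb gametes: EHB×1, EHb×1, EhB×1, Ehb×1, eHB×1, eHb×1, ehB×1, ehb×1
EehhBb gametes: EhB×2, Ehb×2, ehB×2, ehb×2
EeHhBb×EehhBb grid (8·8=64): EEHhBB=2 EEHhBb=4 EEHhbb=2 EEhhBB=2 EEhhBb=4 EEhhbb=2 EeHhBB=4 EeHhBb=8 EeHhbb=4 EehhBB=4 EehhBb=8 Eehhbb=4 eeHhBB=2 eeHhBb=4 eeHhbb=2 eehhBB=2 eehhBb=4 eehhbb=2
eehhbb hits 2/64; gcd=2; 2÷2/64÷2 = 1/32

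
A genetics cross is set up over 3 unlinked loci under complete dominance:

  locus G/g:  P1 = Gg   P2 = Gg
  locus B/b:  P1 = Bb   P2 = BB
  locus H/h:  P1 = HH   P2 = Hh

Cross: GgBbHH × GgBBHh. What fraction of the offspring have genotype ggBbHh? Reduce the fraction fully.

GgBbHH gametes: GBH×2, GbH×2, gBH×2, gbH×2
GgBBHh gametes: GBH×2, GBh×2, gBH×2, gBh×2
GgBbHH×GgBBHh grid (8·8=64): GGBBHH=4 GGBBHh=4 GGBbHH=4 GGBbHh=4 GgBBHH=8 GgBBHh=8 GgBbHH=8 GgBbHh=8 ggBBHH=4 ggBBHh=4 ggBbHH=4 ggBbHh=4
ggBbHh hits 4/64; gcd=4; 4÷4/64÷4 = 1/16

P(ggBbHh) = 1/16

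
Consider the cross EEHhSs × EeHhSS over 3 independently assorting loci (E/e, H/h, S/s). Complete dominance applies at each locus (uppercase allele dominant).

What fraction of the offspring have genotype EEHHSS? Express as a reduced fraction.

P(EEHHSS) = 1/16

EEHhSs gametes: EHS×2, EHs×2, EhS×2, Ehs×2
EeHhSS gametes: EHS×2, EhS×2, eHS×2, ehS×2
EEHhSs×EeHhSS grid (8·8=64): EEHHSS=4 EEHHSs=4 EEHhSS=8 EEHhSs=8 EEhhSS=4 EEhhSs=4 EeHHSS=4 EeHHSs=4 EeHhSS=8 EeHhSs=8 EehhSS=4 EehhSs=4
EEHHSS hits 4/64; gcd=4; 4÷4/64÷4 = 1/16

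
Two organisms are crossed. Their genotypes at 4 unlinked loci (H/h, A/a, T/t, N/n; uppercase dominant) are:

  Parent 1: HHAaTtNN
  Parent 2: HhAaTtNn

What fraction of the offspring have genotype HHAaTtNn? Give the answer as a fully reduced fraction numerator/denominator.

HHAaTtNN gametes: HATN×4, HAtN×4, HaTN×4, HatN×4
HhAaTtNn gametes: HATN×1, HATn×1, HAtN×1, HAtn×1, HaTN×1, HaTn×1, HatN×1, Hatn×1, hATN×1, hATn×1, hAtN×1, hAtn×1, haTN×1, haTn×1, hatN×1, hatn×1
HHAaTtNN×HhAaTtNn grid (16·16=256): HHAATTNN=4 HHAATTNn=4 HHAATtNN=8 HHAATtNn=8 HHAAttNN=4 HHAAttNn=4 HHAaTTNN=8 HHAaTTNn=8 HHAaTtNN=16 HHAaTtNn=16 HHAattNN=8 HHAattNn=8 HHaaTTNN=4 HHaaTTNn=4 HHaaTtNN=8 HHaaTtNn=8 HHaattNN=4 HHaattNn=4 HhAATTNN=4 HhAATTNn=4 HhAATtNN=8 HhAATtNn=8 HhAAttNN=4 HhAAttNn=4 HhAaTTNN=8 HhAaTTNn=8 HhAaTtNN=16 HhAaTtNn=16 HhAattNN=8 HhAattNn=8 HhaaTTNN=4 HhaaTTNn=4 HhaaTtNN=8 HhaaTtNn=8 HhaattNN=4 HhaattNn=4
HHAaTtNn hits 16/256; gcd=16; 16÷16/256÷16 = 1/16

P(HHAaTtNn) = 1/16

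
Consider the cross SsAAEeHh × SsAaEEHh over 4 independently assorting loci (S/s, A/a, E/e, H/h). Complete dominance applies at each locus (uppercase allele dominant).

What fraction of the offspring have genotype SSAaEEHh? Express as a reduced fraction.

P(SSAaEEHh) = 1/32

SsAAEeHh gametes: SAEH×2, SAEh×2, SAeH×2, SAeh×2, sAEH×2, sAEh×2, sAeH×2, sAeh×2
SsAaEEHh gametes: SAEH×2, SAEh×2, SaEH×2, SaEh×2, sAEH×2, sAEh×2, saEH×2, saEh×2
SsAAEeHh×SsAaEEHh grid (16·16=256): SSAAEEHH=4 SSAAEEHh=8 SSAAEEhh=4 SSAAEeHH=4 SSAAEeHh=8 SSAAEehh=4 SSAaEEHH=4 SSAaEEHh=8 SSAaEEhh=4 SSAaEeHH=4 SSAaEeHh=8 SSAaEehh=4 SsAAEEHH=8 SsAAEEHh=16 SsAAEEhh=8 SsAAEeHH=8 SsAAEeHh=16 SsAAEehh=8 SsAaEEHH=8 SsAaEEHh=16 SsAaEEhh=8 SsAaEeHH=8 SsAaEeHh=16 SsAaEehh=8 ssAAEEHH=4 ssAAEEHh=8 ssAAEEhh=4 ssAAEeHH=4 ssAAEeHh=8 ssAAEehh=4 ssAaEEHH=4 ssAaEEHh=8 ssAaEEhh=4 ssAaEeHH=4 ssAaEeHh=8 ssAaEehh=4
SSAaEEHh hits 8/256; gcd=8; 8÷8/256÷8 = 1/32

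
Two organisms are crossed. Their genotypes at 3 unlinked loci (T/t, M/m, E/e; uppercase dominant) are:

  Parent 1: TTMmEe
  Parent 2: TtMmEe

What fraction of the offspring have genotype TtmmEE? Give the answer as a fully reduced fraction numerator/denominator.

P(TtmmEE) = 1/32

TTMmEe gametes: TME×2, TMe×2, TmE×2, Tme×2
TtMmEe gametes: TME×1, TMe×1, TmE×1, Tme×1, tME×1, tMe×1, tmE×1, tme×1
TTMmEe×TtMmEe grid (8·8=64): TTMMEE=2 TTMMEe=4 TTMMee=2 TTMmEE=4 TTMmEe=8 TTMmee=4 TTmmEE=2 TTmmEe=4 TTmmee=2 TtMMEE=2 TtMMEe=4 TtMMee=2 TtMmEE=4 TtMmEe=8 TtMmee=4 TtmmEE=2 TtmmEe=4 Ttmmee=2
TtmmEE hits 2/64; gcd=2; 2÷2/64÷2 = 1/32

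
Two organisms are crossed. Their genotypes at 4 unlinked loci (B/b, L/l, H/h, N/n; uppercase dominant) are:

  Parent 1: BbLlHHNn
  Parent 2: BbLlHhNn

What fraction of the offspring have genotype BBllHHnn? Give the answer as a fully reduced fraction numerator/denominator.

BbLlHHNn gametes: BLHN×2, BLHn×2, BlHN×2, BlHn×2, bLHN×2, bLHn×2, blHN×2, blHn×2
BbLlHhNn gametes: BLHN×1, BLHn×1, BLhN×1, BLhn×1, BlHN×1, BlHn×1, BlhN×1, Blhn×1, bLHN×1, bLHn×1, bLhN×1, bLhn×1, blHN×1, blHn×1, blhN×1, blhn×1
BbLlHHNn×BbLlHhNn grid (16·16=256): BBLLHHNN=2 BBLLHHNn=4 BBLLHHnn=2 BBLLHhNN=2 BBLLHhNn=4 BBLLHhnn=2 BBLlHHNN=4 BBLlHHNn=8 BBLlHHnn=4 BBLlHhNN=4 BBLlHhNn=8 BBLlHhnn=4 BBllHHNN=2 BBllHHNn=4 BBllHHnn=2 BBllHhNN=2 BBllHhNn=4 BBllHhnn=2 BbLLHHNN=4 BbLLHHNn=8 BbLLHHnn=4 BbLLHhNN=4 BbLLHhNn=8 BbLLHhnn=4 BbLlHHNN=8 BbLlHHNn=16 BbLlHHnn=8 BbLlHhNN=8 BbLlHhNn=16 BbLlHhnn=8 BbllHHNN=4 BbllHHNn=8 BbllHHnn=4 BbllHhNN=4 BbllHhNn=8 BbllHhnn=4 bbLLHHNN=2 bbLLHHNn=4 bbLLHHnn=2 bbLLHhNN=2 bbLLHhNn=4 bbLLHhnn=2 bbLlHHNN=4 bbLlHHNn=8 bbLlHHnn=4 bbLlHhNN=4 bbLlHhNn=8 bbLlHhnn=4 bbllHHNN=2 bbllHHNn=4 bbllHHnn=2 bbllHhNN=2 bbllHhNn=4 bbllHhnn=2
BBllHHnn hits 2/256; gcd=2; 2÷2/256÷2 = 1/128

P(BBllHHnn) = 1/128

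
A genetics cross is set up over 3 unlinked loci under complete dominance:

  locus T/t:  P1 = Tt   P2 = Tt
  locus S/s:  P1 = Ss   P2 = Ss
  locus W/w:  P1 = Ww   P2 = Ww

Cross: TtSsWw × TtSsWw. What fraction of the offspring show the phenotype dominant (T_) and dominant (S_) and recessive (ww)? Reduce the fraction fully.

TtSsWw gametes: TSW×1, TSw×1, TsW×1, Tsw×1, tSW×1, tSw×1, tsW×1, tsw×1
TtSsWw gametes: TSW×1, TSw×1, TsW×1, Tsw×1, tSW×1, tSw×1, tsW×1, tsw×1
TtSsWw×TtSsWw grid (8·8=64): TTSSWW=1 TTSSWw=2 TTSSww=1 TTSsWW=2 TTSsWw=4 TTSsww=2 TTssWW=1 TTssWw=2 TTssww=1 TtSSWW=2 TtSSWw=4 TtSSww=2 TtSsWW=4 TtSsWw=8 TtSsww=4 TtssWW=2 TtssWw=4 Ttssww=2 ttSSWW=1 ttSSWw=2 ttSSww=1 ttSsWW=2 ttSsWw=4 ttSsww=2 ttssWW=1 ttssWw=2 ttssww=1
T_ S_ ww hits 9/64; gcd=1; 9÷1/64÷1 = 9/64

P(T_ S_ ww) = 9/64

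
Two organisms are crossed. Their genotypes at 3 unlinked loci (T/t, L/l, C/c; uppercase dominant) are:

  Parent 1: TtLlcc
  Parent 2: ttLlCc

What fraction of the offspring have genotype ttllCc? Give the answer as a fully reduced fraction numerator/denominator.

TtLlcc gametes: TLc×2, Tlc×2, tLc×2, tlc×2
ttLlCc gametes: tLC×2, tLc×2, tlC×2, tlc×2
TtLlcc×ttLlCc grid (8·8=64): TtLLCc=4 TtLLcc=4 TtLlCc=8 TtLlcc=8 TtllCc=4 Ttllcc=4 ttLLCc=4 ttLLcc=4 ttLlCc=8 ttLlcc=8 ttllCc=4 ttllcc=4
ttllCc hits 4/64; gcd=4; 4÷4/64÷4 = 1/16

P(ttllCc) = 1/16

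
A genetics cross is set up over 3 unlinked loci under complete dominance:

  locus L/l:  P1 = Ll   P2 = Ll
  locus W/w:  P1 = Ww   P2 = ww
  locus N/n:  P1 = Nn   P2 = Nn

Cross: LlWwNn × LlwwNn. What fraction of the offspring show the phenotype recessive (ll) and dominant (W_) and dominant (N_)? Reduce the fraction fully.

P(ll W_ N_) = 3/32

LlWwNn gametes: LWN×1, LWn×1, LwN×1, Lwn×1, lWN×1, lWn×1, lwN×1, lwn×1
LlwwNn gametes: LwN×2, Lwn×2, lwN×2, lwn×2
LlWwNn×LlwwNn grid (8·8=64): LLWwNN=2 LLWwNn=4 LLWwnn=2 LLwwNN=2 LLwwNn=4 LLwwnn=2 LlWwNN=4 LlWwNn=8 LlWwnn=4 LlwwNN=4 LlwwNn=8 Llwwnn=4 llWwNN=2 llWwNn=4 llWwnn=2 llwwNN=2 llwwNn=4 llwwnn=2
ll W_ N_ hits 6/64; gcd=2; 6÷2/64÷2 = 3/32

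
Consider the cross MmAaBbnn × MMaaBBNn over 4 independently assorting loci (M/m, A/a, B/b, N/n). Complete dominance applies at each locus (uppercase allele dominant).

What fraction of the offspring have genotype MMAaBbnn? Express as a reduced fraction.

P(MMAaBbnn) = 1/16

MmAaBbnn gametes: MABn×2, MAbn×2, MaBn×2, Mabn×2, mABn×2, mAbn×2, maBn×2, mabn×2
MMaaBBNn gametes: MaBN×8, MaBn×8
MmAaBbnn×MMaaBBNn grid (16·16=256): MMAaBBNn=16 MMAaBBnn=16 MMAaBbNn=16 MMAaBbnn=16 MMaaBBNn=16 MMaaBBnn=16 MMaaBbNn=16 MMaaBbnn=16 MmAaBBNn=16 MmAaBBnn=16 MmAaBbNn=16 MmAaBbnn=16 MmaaBBNn=16 MmaaBBnn=16 MmaaBbNn=16 MmaaBbnn=16
MMAaBbnn hits 16/256; gcd=16; 16÷16/256÷16 = 1/16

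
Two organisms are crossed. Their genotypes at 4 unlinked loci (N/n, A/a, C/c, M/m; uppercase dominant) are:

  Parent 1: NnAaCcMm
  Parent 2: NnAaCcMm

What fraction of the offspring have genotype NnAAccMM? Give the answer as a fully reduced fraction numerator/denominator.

P(NnAAccMM) = 1/128

NnAaCcMm gametes: NACM×1, NACm×1, NAcM×1, NAcm×1, NaCM×1, NaCm×1, NacM×1, Nacm×1, nACM×1, nACm×1, nAcM×1, nAcm×1, naCM×1, naCm×1, nacM×1, nacm×1
NnAaCcMm gametes: NACM×1, NACm×1, NAcM×1, NAcm×1, NaCM×1, NaCm×1, NacM×1, Nacm×1, nACM×1, nACm×1, nAcM×1, nAcm×1, naCM×1, naCm×1, nacM×1, nacm×1
NnAaCcMm×NnAaCcMm grid (16·16=256): NNAACCMM=1 NNAACCMm=2 NNAACCmm=1 NNAACcMM=2 NNAACcMm=4 NNAACcmm=2 NNAAccMM=1 NNAAccMm=2 NNAAccmm=1 NNAaCCMM=2 NNAaCCMm=4 NNAaCCmm=2 NNAaCcMM=4 NNAaCcMm=8 NNAaCcmm=4 NNAaccMM=2 NNAaccMm=4 NNAaccmm=2 NNaaCCMM=1 NNaaCCMm=2 NNaaCCmm=1 NNaaCcMM=2 NNaaCcMm=4 NNaaCcmm=2 NNaaccMM=1 NNaaccMm=2 NNaaccmm=1 NnAACCMM=2 NnAACCMm=4 NnAACCmm=2 NnAACcMM=4 NnAACcMm=8 NnAACcmm=4 NnAAccMM=2 NnAAccMm=4 NnAAccmm=2 NnAaCCMM=4 NnAaCCMm=8 NnAaCCmm=4 NnAaCcMM=8 NnAaCcMm=16 NnAaCcmm=8 NnAaccMM=4 NnAaccMm=8 NnAaccmm=4 NnaaCCMM=2 NnaaCCMm=4 NnaaCCmm=2 NnaaCcMM=4 NnaaCcMm=8 NnaaCcmm=4 NnaaccMM=2 NnaaccMm=4 Nnaaccmm=2 nnAACCMM=1 nnAACCMm=2 nnAACCmm=1 nnAACcMM=2 nnAACcMm=4 nnAACcmm=2 nnAAccMM=1 nnAAccMm=2 nnAAccmm=1 nnAaCCMM=2 nnAaCCMm=4 nnAaCCmm=2 nnAaCcMM=4 nnAaCcMm=8 nnAaCcmm=4 nnAaccMM=2 nnAaccMm=4 nnAaccmm=2 nnaaCCMM=1 nnaaCCMm=2 nnaaCCmm=1 nnaaCcMM=2 nnaaCcMm=4 nnaaCcmm=2 nnaaccMM=1 nnaaccMm=2 nnaaccmm=1
NnAAccMM hits 2/256; gcd=2; 2÷2/256÷2 = 1/128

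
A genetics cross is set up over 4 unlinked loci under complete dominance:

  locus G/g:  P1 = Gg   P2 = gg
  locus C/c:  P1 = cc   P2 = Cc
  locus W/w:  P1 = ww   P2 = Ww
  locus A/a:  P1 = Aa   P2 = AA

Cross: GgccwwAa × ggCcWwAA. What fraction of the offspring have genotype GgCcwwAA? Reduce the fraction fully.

P(GgCcwwAA) = 1/16

GgccwwAa gametes: GcwA×4, Gcwa×4, gcwA×4, gcwa×4
ggCcWwAA gametes: gCWA×4, gCwA×4, gcWA×4, gcwA×4
GgccwwAa×ggCcWwAA grid (16·16=256): GgCcWwAA=16 GgCcWwAa=16 GgCcwwAA=16 GgCcwwAa=16 GgccWwAA=16 GgccWwAa=16 GgccwwAA=16 GgccwwAa=16 ggCcWwAA=16 ggCcWwAa=16 ggCcwwAA=16 ggCcwwAa=16 ggccWwAA=16 ggccWwAa=16 ggccwwAA=16 ggccwwAa=16
GgCcwwAA hits 16/256; gcd=16; 16÷16/256÷16 = 1/16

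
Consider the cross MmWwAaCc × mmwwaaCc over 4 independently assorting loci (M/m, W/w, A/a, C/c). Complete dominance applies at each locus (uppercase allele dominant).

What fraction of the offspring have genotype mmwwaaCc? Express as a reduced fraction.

MmWwAaCc gametes: MWAC×1, MWAc×1, MWaC×1, MWac×1, MwAC×1, MwAc×1, MwaC×1, Mwac×1, mWAC×1, mWAc×1, mWaC×1, mWac×1, mwAC×1, mwAc×1, mwaC×1, mwac×1
mmwwaaCc gametes: mwaC×8, mwac×8
MmWwAaCc×mmwwaaCc grid (16·16=256): MmWwAaCC=8 MmWwAaCc=16 MmWwAacc=8 MmWwaaCC=8 MmWwaaCc=16 MmWwaacc=8 MmwwAaCC=8 MmwwAaCc=16 MmwwAacc=8 MmwwaaCC=8 MmwwaaCc=16 Mmwwaacc=8 mmWwAaCC=8 mmWwAaCc=16 mmWwAacc=8 mmWwaaCC=8 mmWwaaCc=16 mmWwaacc=8 mmwwAaCC=8 mmwwAaCc=16 mmwwAacc=8 mmwwaaCC=8 mmwwaaCc=16 mmwwaacc=8
mmwwaaCc hits 16/256; gcd=16; 16÷16/256÷16 = 1/16

P(mmwwaaCc) = 1/16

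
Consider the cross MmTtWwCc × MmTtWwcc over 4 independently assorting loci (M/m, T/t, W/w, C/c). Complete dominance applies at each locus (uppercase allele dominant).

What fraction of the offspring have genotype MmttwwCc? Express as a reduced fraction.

MmTtWwCc gametes: MTWC×1, MTWc×1, MTwC×1, MTwc×1, MtWC×1, MtWc×1, MtwC×1, Mtwc×1, mTWC×1, mTWc×1, mTwC×1, mTwc×1, mtWC×1, mtWc×1, mtwC×1, mtwc×1
MmTtWwcc gametes: MTWc×2, MTwc×2, MtWc×2, Mtwc×2, mTWc×2, mTwc×2, mtWc×2, mtwc×2
MmTtWwCc×MmTtWwcc grid (16·16=256): MMTTWWCc=2 MMTTWWcc=2 MMTTWwCc=4 MMTTWwcc=4 MMTTwwCc=2 MMTTwwcc=2 MMTtWWCc=4 MMTtWWcc=4 MMTtWwCc=8 MMTtWwcc=8 MMTtwwCc=4 MMTtwwcc=4 MMttWWCc=2 MMttWWcc=2 MMttWwCc=4 MMttWwcc=4 MMttwwCc=2 MMttwwcc=2 MmTTWWCc=4 MmTTWWcc=4 MmTTWwCc=8 MmTTWwcc=8 MmTTwwCc=4 MmTTwwcc=4 MmTtWWCc=8 MmTtWWcc=8 MmTtWwCc=16 MmTtWwcc=16 MmTtwwCc=8 MmTtwwcc=8 MmttWWCc=4 MmttWWcc=4 MmttWwCc=8 MmttWwcc=8 MmttwwCc=4 Mmttwwcc=4 mmTTWWCc=2 mmTTWWcc=2 mmTTWwCc=4 mmTTWwcc=4 mmTTwwCc=2 mmTTwwcc=2 mmTtWWCc=4 mmTtWWcc=4 mmTtWwCc=8 mmTtWwcc=8 mmTtwwCc=4 mmTtwwcc=4 mmttWWCc=2 mmttWWcc=2 mmttWwCc=4 mmttWwcc=4 mmttwwCc=2 mmttwwcc=2
MmttwwCc hits 4/256; gcd=4; 4÷4/256÷4 = 1/64

P(MmttwwCc) = 1/64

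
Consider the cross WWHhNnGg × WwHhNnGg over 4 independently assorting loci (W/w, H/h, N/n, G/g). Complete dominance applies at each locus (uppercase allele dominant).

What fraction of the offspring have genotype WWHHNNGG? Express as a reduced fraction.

WWHhNnGg gametes: WHNG×2, WHNg×2, WHnG×2, WHng×2, WhNG×2, WhNg×2, WhnG×2, Whng×2
WwHhNnGg gametes: WHNG×1, WHNg×1, WHnG×1, WHng×1, WhNG×1, WhNg×1, WhnG×1, Whng×1, wHNG×1, wHNg×1, wHnG×1, wHng×1, whNG×1, whNg×1, whnG×1, whng×1
WWHhNnGg×WwHhNnGg grid (16·16=256): WWHHNNGG=2 WWHHNNGg=4 WWHHNNgg=2 WWHHNnGG=4 WWHHNnGg=8 WWHHNngg=4 WWHHnnGG=2 WWHHnnGg=4 WWHHnngg=2 WWHhNNGG=4 WWHhNNGg=8 WWHhNNgg=4 WWHhNnGG=8 WWHhNnGg=16 WWHhNngg=8 WWHhnnGG=4 WWHhnnGg=8 WWHhnngg=4 WWhhNNGG=2 WWhhNNGg=4 WWhhNNgg=2 WWhhNnGG=4 WWhhNnGg=8 WWhhNngg=4 WWhhnnGG=2 WWhhnnGg=4 WWhhnngg=2 WwHHNNGG=2 WwHHNNGg=4 WwHHNNgg=2 WwHHNnGG=4 WwHHNnGg=8 WwHHNngg=4 WwHHnnGG=2 WwHHnnGg=4 WwHHnngg=2 WwHhNNGG=4 WwHhNNGg=8 WwHhNNgg=4 WwHhNnGG=8 WwHhNnGg=16 WwHhNngg=8 WwHhnnGG=4 WwHhnnGg=8 WwHhnngg=4 WwhhNNGG=2 WwhhNNGg=4 WwhhNNgg=2 WwhhNnGG=4 WwhhNnGg=8 WwhhNngg=4 WwhhnnGG=2 WwhhnnGg=4 Wwhhnngg=2
WWHHNNGG hits 2/256; gcd=2; 2÷2/256÷2 = 1/128

P(WWHHNNGG) = 1/128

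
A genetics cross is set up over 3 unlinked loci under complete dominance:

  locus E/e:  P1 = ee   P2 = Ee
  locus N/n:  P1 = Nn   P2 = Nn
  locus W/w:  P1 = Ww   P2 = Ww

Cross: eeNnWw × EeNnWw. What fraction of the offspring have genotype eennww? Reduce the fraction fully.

P(eennww) = 1/32

eeNnWw gametes: eNW×2, eNw×2, enW×2, enw×2
EeNnWw gametes: ENW×1, ENw×1, EnW×1, Enw×1, eNW×1, eNw×1, enW×1, enw×1
eeNnWw×EeNnWw grid (8·8=64): EeNNWW=2 EeNNWw=4 EeNNww=2 EeNnWW=4 EeNnWw=8 EeNnww=4 EennWW=2 EennWw=4 Eennww=2 eeNNWW=2 eeNNWw=4 eeNNww=2 eeNnWW=4 eeNnWw=8 eeNnww=4 eennWW=2 eennWw=4 eennww=2
eennww hits 2/64; gcd=2; 2÷2/64÷2 = 1/32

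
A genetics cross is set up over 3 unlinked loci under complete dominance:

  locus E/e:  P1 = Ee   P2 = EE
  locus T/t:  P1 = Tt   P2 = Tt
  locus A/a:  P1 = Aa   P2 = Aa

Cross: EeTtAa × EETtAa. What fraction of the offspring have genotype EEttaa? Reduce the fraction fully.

P(EEttaa) = 1/32

EeTtAa gametes: ETA×1, ETa×1, EtA×1, Eta×1, eTA×1, eTa×1, etA×1, eta×1
EETtAa gametes: ETA×2, ETa×2, EtA×2, Eta×2
EeTtAa×EETtAa grid (8·8=64): EETTAA=2 EETTAa=4 EETTaa=2 EETtAA=4 EETtAa=8 EETtaa=4 EEttAA=2 EEttAa=4 EEttaa=2 EeTTAA=2 EeTTAa=4 EeTTaa=2 EeTtAA=4 EeTtAa=8 EeTtaa=4 EettAA=2 EettAa=4 Eettaa=2
EEttaa hits 2/64; gcd=2; 2÷2/64÷2 = 1/32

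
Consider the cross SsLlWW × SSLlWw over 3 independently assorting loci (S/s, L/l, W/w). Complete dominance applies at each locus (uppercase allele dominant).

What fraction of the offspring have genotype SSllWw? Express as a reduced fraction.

SsLlWW gametes: SLW×2, SlW×2, sLW×2, slW×2
SSLlWw gametes: SLW×2, SLw×2, SlW×2, Slw×2
SsLlWW×SSLlWw grid (8·8=64): SSLLWW=4 SSLLWw=4 SSLlWW=8 SSLlWw=8 SSllWW=4 SSllWw=4 SsLLWW=4 SsLLWw=4 SsLlWW=8 SsLlWw=8 SsllWW=4 SsllWw=4
SSllWw hits 4/64; gcd=4; 4÷4/64÷4 = 1/16

P(SSllWw) = 1/16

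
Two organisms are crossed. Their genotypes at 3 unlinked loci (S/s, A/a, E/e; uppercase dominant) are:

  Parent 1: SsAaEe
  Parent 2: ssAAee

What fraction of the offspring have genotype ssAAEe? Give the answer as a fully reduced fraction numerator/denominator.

SsAaEe gametes: SAE×1, SAe×1, SaE×1, Sae×1, sAE×1, sAe×1, saE×1, sae×1
ssAAee gametes: sAe×8
SsAaEe×ssAAee grid (8·8=64): SsAAEe=8 SsAAee=8 SsAaEe=8 SsAaee=8 ssAAEe=8 ssAAee=8 ssAaEe=8 ssAaee=8
ssAAEe hits 8/64; gcd=8; 8÷8/64÷8 = 1/8

P(ssAAEe) = 1/8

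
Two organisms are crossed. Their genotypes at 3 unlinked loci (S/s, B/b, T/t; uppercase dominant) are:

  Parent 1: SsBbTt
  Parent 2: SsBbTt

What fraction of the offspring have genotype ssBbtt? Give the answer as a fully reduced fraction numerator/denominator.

P(ssBbtt) = 1/32

SsBbTt gametes: SBT×1, SBt×1, SbT×1, Sbt×1, sBT×1, sBt×1, sbT×1, sbt×1
SsBbTt gametes: SBT×1, SBt×1, SbT×1, Sbt×1, sBT×1, sBt×1, sbT×1, sbt×1
SsBbTt×SsBbTt grid (8·8=64): SSBBTT=1 SSBBTt=2 SSBBtt=1 SSBbTT=2 SSBbTt=4 SSBbtt=2 SSbbTT=1 SSbbTt=2 SSbbtt=1 SsBBTT=2 SsBBTt=4 SsBBtt=2 SsBbTT=4 SsBbTt=8 SsBbtt=4 SsbbTT=2 SsbbTt=4 Ssbbtt=2 ssBBTT=1 ssBBTt=2 ssBBtt=1 ssBbTT=2 ssBbTt=4 ssBbtt=2 ssbbTT=1 ssbbTt=2 ssbbtt=1
ssBbtt hits 2/64; gcd=2; 2÷2/64÷2 = 1/32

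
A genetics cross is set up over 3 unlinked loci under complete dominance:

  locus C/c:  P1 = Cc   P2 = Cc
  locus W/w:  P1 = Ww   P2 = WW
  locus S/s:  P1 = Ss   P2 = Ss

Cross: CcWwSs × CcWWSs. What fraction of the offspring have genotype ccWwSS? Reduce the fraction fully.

P(ccWwSS) = 1/32

CcWwSs gametes: CWS×1, CWs×1, CwS×1, Cws×1, cWS×1, cWs×1, cwS×1, cws×1
CcWWSs gametes: CWS×2, CWs×2, cWS×2, cWs×2
CcWwSs×CcWWSs grid (8·8=64): CCWWSS=2 CCWWSs=4 CCWWss=2 CCWwSS=2 CCWwSs=4 CCWwss=2 CcWWSS=4 CcWWSs=8 CcWWss=4 CcWwSS=4 CcWwSs=8 CcWwss=4 ccWWSS=2 ccWWSs=4 ccWWss=2 ccWwSS=2 ccWwSs=4 ccWwss=2
ccWwSS hits 2/64; gcd=2; 2÷2/64÷2 = 1/32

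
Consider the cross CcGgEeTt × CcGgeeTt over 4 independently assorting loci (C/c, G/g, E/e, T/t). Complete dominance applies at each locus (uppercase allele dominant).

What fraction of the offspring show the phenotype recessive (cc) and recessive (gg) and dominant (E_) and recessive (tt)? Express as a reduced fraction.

CcGgEeTt gametes: CGET×1, CGEt×1, CGeT×1, CGet×1, CgET×1, CgEt×1, CgeT×1, Cget×1, cGET×1, cGEt×1, cGeT×1, cGet×1, cgET×1, cgEt×1, cgeT×1, cget×1
CcGgeeTt gametes: CGeT×2, CGet×2, CgeT×2, Cget×2, cGeT×2, cGet×2, cgeT×2, cget×2
CcGgEeTt×CcGgeeTt grid (16·16=256): CCGGEeTT=2 CCGGEeTt=4 CCGGEett=2 CCGGeeTT=2 CCGGeeTt=4 CCGGeett=2 CCGgEeTT=4 CCGgEeTt=8 CCGgEett=4 CCGgeeTT=4 CCGgeeTt=8 CCGgeett=4 CCggEeTT=2 CCggEeTt=4 CCggEett=2 CCggeeTT=2 CCggeeTt=4 CCggeett=2 CcGGEeTT=4 CcGGEeTt=8 CcGGEett=4 CcGGeeTT=4 CcGGeeTt=8 CcGGeett=4 CcGgEeTT=8 CcGgEeTt=16 CcGgEett=8 CcGgeeTT=8 CcGgeeTt=16 CcGgeett=8 CcggEeTT=4 CcggEeTt=8 CcggEett=4 CcggeeTT=4 CcggeeTt=8 Ccggeett=4 ccGGEeTT=2 ccGGEeTt=4 ccGGEett=2 ccGGeeTT=2 ccGGeeTt=4 ccGGeett=2 ccGgEeTT=4 ccGgEeTt=8 ccGgEett=4 ccGgeeTT=4 ccGgeeTt=8 ccGgeett=4 ccggEeTT=2 ccggEeTt=4 ccggEett=2 ccggeeTT=2 ccggeeTt=4 ccggeett=2
cc gg E_ tt hits 2/256; gcd=2; 2÷2/256÷2 = 1/128

P(cc gg E_ tt) = 1/128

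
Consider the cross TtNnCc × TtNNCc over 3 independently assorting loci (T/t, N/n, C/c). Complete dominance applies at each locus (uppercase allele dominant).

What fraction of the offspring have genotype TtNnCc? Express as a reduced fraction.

TtNnCc gametes: TNC×1, TNc×1, TnC×1, Tnc×1, tNC×1, tNc×1, tnC×1, tnc×1
TtNNCc gametes: TNC×2, TNc×2, tNC×2, tNc×2
TtNnCc×TtNNCc grid (8·8=64): TTNNCC=2 TTNNCc=4 TTNNcc=2 TTNnCC=2 TTNnCc=4 TTNncc=2 TtNNCC=4 TtNNCc=8 TtNNcc=4 TtNnCC=4 TtNnCc=8 TtNncc=4 ttNNCC=2 ttNNCc=4 ttNNcc=2 ttNnCC=2 ttNnCc=4 ttNncc=2
TtNnCc hits 8/64; gcd=8; 8÷8/64÷8 = 1/8

P(TtNnCc) = 1/8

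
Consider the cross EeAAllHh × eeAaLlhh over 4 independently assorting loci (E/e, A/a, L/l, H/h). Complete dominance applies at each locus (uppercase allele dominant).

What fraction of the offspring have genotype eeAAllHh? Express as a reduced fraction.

P(eeAAllHh) = 1/16

EeAAllHh gametes: EAlH×4, EAlh×4, eAlH×4, eAlh×4
eeAaLlhh gametes: eALh×4, eAlh×4, eaLh×4, ealh×4
EeAAllHh×eeAaLlhh grid (16·16=256): EeAALlHh=16 EeAALlhh=16 EeAAllHh=16 EeAAllhh=16 EeAaLlHh=16 EeAaLlhh=16 EeAallHh=16 EeAallhh=16 eeAALlHh=16 eeAALlhh=16 eeAAllHh=16 eeAAllhh=16 eeAaLlHh=16 eeAaLlhh=16 eeAallHh=16 eeAallhh=16
eeAAllHh hits 16/256; gcd=16; 16÷16/256÷16 = 1/16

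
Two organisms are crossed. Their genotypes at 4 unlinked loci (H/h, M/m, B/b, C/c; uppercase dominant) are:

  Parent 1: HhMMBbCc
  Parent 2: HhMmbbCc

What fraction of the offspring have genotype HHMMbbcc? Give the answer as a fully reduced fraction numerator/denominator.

P(HHMMbbcc) = 1/64

HhMMBbCc gametes: HMBC×2, HMBc×2, HMbC×2, HMbc×2, hMBC×2, hMBc×2, hMbC×2, hMbc×2
HhMmbbCc gametes: HMbC×2, HMbc×2, HmbC×2, Hmbc×2, hMbC×2, hMbc×2, hmbC×2, hmbc×2
HhMMBbCc×HhMmbbCc grid (16·16=256): HHMMBbCC=4 HHMMBbCc=8 HHMMBbcc=4 HHMMbbCC=4 HHMMbbCc=8 HHMMbbcc=4 HHMmBbCC=4 HHMmBbCc=8 HHMmBbcc=4 HHMmbbCC=4 HHMmbbCc=8 HHMmbbcc=4 HhMMBbCC=8 HhMMBbCc=16 HhMMBbcc=8 HhMMbbCC=8 HhMMbbCc=16 HhMMbbcc=8 HhMmBbCC=8 HhMmBbCc=16 HhMmBbcc=8 HhMmbbCC=8 HhMmbbCc=16 HhMmbbcc=8 hhMMBbCC=4 hhMMBbCc=8 hhMMBbcc=4 hhMMbbCC=4 hhMMbbCc=8 hhMMbbcc=4 hhMmBbCC=4 hhMmBbCc=8 hhMmBbcc=4 hhMmbbCC=4 hhMmbbCc=8 hhMmbbcc=4
HHMMbbcc hits 4/256; gcd=4; 4÷4/256÷4 = 1/64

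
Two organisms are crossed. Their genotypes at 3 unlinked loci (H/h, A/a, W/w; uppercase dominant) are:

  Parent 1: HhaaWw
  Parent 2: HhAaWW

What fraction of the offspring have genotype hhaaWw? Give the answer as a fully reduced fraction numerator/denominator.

HhaaWw gametes: HaW×2, Haw×2, haW×2, haw×2
HhAaWW gametes: HAW×2, HaW×2, hAW×2, haW×2
HhaaWw×HhAaWW grid (8·8=64): HHAaWW=4 HHAaWw=4 HHaaWW=4 HHaaWw=4 HhAaWW=8 HhAaWw=8 HhaaWW=8 HhaaWw=8 hhAaWW=4 hhAaWw=4 hhaaWW=4 hhaaWw=4
hhaaWw hits 4/64; gcd=4; 4÷4/64÷4 = 1/16

P(hhaaWw) = 1/16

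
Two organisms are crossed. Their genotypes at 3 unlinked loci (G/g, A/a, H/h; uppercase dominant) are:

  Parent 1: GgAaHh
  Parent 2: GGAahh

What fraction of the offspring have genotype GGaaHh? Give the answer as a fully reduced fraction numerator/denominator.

GgAaHh gametes: GAH×1, GAh×1, GaH×1, Gah×1, gAH×1, gAh×1, gaH×1, gah×1
GGAahh gametes: GAh×4, Gah×4
GgAaHh×GGAahh grid (8·8=64): GGAAHh=4 GGAAhh=4 GGAaHh=8 GGAahh=8 GGaaHh=4 GGaahh=4 GgAAHh=4 GgAAhh=4 GgAaHh=8 GgAahh=8 GgaaHh=4 Ggaahh=4
GGaaHh hits 4/64; gcd=4; 4÷4/64÷4 = 1/16

P(GGaaHh) = 1/16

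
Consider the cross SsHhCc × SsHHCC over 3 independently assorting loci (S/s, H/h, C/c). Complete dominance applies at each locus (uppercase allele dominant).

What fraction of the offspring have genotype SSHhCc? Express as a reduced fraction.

SsHhCc gametes: SHC×1, SHc×1, ShC×1, Shc×1, sHC×1, sHc×1, shC×1, shc×1
SsHHCC gametes: SHC×4, sHC×4
SsHhCc×SsHHCC grid (8·8=64): SSHHCC=4 SSHHCc=4 SSHhCC=4 SSHhCc=4 SsHHCC=8 SsHHCc=8 SsHhCC=8 SsHhCc=8 ssHHCC=4 ssHHCc=4 ssHhCC=4 ssHhCc=4
SSHhCc hits 4/64; gcd=4; 4÷4/64÷4 = 1/16

P(SSHhCc) = 1/16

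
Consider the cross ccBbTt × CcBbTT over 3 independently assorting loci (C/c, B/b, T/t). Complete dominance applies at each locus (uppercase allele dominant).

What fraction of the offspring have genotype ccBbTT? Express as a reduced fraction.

P(ccBbTT) = 1/8

ccBbTt gametes: cBT×2, cBt×2, cbT×2, cbt×2
CcBbTT gametes: CBT×2, CbT×2, cBT×2, cbT×2
ccBbTt×CcBbTT grid (8·8=64): CcBBTT=4 CcBBTt=4 CcBbTT=8 CcBbTt=8 CcbbTT=4 CcbbTt=4 ccBBTT=4 ccBBTt=4 ccBbTT=8 ccBbTt=8 ccbbTT=4 ccbbTt=4
ccBbTT hits 8/64; gcd=8; 8÷8/64÷8 = 1/8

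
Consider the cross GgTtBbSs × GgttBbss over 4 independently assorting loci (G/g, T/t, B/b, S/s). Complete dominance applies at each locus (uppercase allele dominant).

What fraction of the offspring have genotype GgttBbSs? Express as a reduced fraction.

P(GgttBbSs) = 1/16

GgTtBbSs gametes: GTBS×1, GTBs×1, GTbS×1, GTbs×1, GtBS×1, GtBs×1, GtbS×1, Gtbs×1, gTBS×1, gTBs×1, gTbS×1, gTbs×1, gtBS×1, gtBs×1, gtbS×1, gtbs×1
GgttBbss gametes: GtBs×4, Gtbs×4, gtBs×4, gtbs×4
GgTtBbSs×GgttBbss grid (16·16=256): GGTtBBSs=4 GGTtBBss=4 GGTtBbSs=8 GGTtBbss=8 GGTtbbSs=4 GGTtbbss=4 GGttBBSs=4 GGttBBss=4 GGttBbSs=8 GGttBbss=8 GGttbbSs=4 GGttbbss=4 GgTtBBSs=8 GgTtBBss=8 GgTtBbSs=16 GgTtBbss=16 GgTtbbSs=8 GgTtbbss=8 GgttBBSs=8 GgttBBss=8 GgttBbSs=16 GgttBbss=16 GgttbbSs=8 Ggttbbss=8 ggTtBBSs=4 ggTtBBss=4 ggTtBbSs=8 ggTtBbss=8 ggTtbbSs=4 ggTtbbss=4 ggttBBSs=4 ggttBBss=4 ggttBbSs=8 ggttBbss=8 ggttbbSs=4 ggttbbss=4
GgttBbSs hits 16/256; gcd=16; 16÷16/256÷16 = 1/16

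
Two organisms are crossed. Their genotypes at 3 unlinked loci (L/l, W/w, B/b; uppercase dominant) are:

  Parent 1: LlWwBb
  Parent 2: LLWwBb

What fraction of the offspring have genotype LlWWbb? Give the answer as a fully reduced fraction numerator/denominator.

LlWwBb gametes: LWB×1, LWb×1, LwB×1, Lwb×1, lWB×1, lWb×1, lwB×1, lwb×1
LLWwBb gametes: LWB×2, LWb×2, LwB×2, Lwb×2
LlWwBb×LLWwBb grid (8·8=64): LLWWBB=2 LLWWBb=4 LLWWbb=2 LLWwBB=4 LLWwBb=8 LLWwbb=4 LLwwBB=2 LLwwBb=4 LLwwbb=2 LlWWBB=2 LlWWBb=4 LlWWbb=2 LlWwBB=4 LlWwBb=8 LlWwbb=4 LlwwBB=2 LlwwBb=4 Llwwbb=2
LlWWbb hits 2/64; gcd=2; 2÷2/64÷2 = 1/32

P(LlWWbb) = 1/32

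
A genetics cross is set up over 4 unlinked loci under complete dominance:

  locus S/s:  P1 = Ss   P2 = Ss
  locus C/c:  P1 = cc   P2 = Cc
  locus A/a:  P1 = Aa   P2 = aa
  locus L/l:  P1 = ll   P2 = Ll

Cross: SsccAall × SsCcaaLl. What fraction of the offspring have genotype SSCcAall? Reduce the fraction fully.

SsccAall gametes: ScAl×4, Scal×4, scAl×4, scal×4
SsCcaaLl gametes: SCaL×2, SCal×2, ScaL×2, Scal×2, sCaL×2, sCal×2, scaL×2, scal×2
SsccAall×SsCcaaLl grid (16·16=256): SSCcAaLl=8 SSCcAall=8 SSCcaaLl=8 SSCcaall=8 SSccAaLl=8 SSccAall=8 SSccaaLl=8 SSccaall=8 SsCcAaLl=16 SsCcAall=16 SsCcaaLl=16 SsCcaall=16 SsccAaLl=16 SsccAall=16 SsccaaLl=16 Ssccaall=16 ssCcAaLl=8 ssCcAall=8 ssCcaaLl=8 ssCcaall=8 ssccAaLl=8 ssccAall=8 ssccaaLl=8 ssccaall=8
SSCcAall hits 8/256; gcd=8; 8÷8/256÷8 = 1/32

P(SSCcAall) = 1/32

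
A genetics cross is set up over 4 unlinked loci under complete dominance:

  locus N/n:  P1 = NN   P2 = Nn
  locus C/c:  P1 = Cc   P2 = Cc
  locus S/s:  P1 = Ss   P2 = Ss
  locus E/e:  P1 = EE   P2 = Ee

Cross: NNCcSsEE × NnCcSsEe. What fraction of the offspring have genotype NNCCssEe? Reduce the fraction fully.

P(NNCCssEe) = 1/64

NNCcSsEE gametes: NCSE×4, NCsE×4, NcSE×4, NcsE×4
NnCcSsEe gametes: NCSE×1, NCSe×1, NCsE×1, NCse×1, NcSE×1, NcSe×1, NcsE×1, Ncse×1, nCSE×1, nCSe×1, nCsE×1, nCse×1, ncSE×1, ncSe×1, ncsE×1, ncse×1
NNCcSsEE×NnCcSsEe grid (16·16=256): NNCCSSEE=4 NNCCSSEe=4 NNCCSsEE=8 NNCCSsEe=8 NNCCssEE=4 NNCCssEe=4 NNCcSSEE=8 NNCcSSEe=8 NNCcSsEE=16 NNCcSsEe=16 NNCcssEE=8 NNCcssEe=8 NNccSSEE=4 NNccSSEe=4 NNccSsEE=8 NNccSsEe=8 NNccssEE=4 NNccssEe=4 NnCCSSEE=4 NnCCSSEe=4 NnCCSsEE=8 NnCCSsEe=8 NnCCssEE=4 NnCCssEe=4 NnCcSSEE=8 NnCcSSEe=8 NnCcSsEE=16 NnCcSsEe=16 NnCcssEE=8 NnCcssEe=8 NnccSSEE=4 NnccSSEe=4 NnccSsEE=8 NnccSsEe=8 NnccssEE=4 NnccssEe=4
NNCCssEe hits 4/256; gcd=4; 4÷4/256÷4 = 1/64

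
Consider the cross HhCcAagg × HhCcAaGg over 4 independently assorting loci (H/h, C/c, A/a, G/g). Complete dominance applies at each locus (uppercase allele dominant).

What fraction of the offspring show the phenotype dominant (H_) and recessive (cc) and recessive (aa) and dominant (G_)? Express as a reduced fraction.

P(H_ cc aa G_) = 3/128

HhCcAagg gametes: HCAg×2, HCag×2, HcAg×2, Hcag×2, hCAg×2, hCag×2, hcAg×2, hcag×2
HhCcAaGg gametes: HCAG×1, HCAg×1, HCaG×1, HCag×1, HcAG×1, HcAg×1, HcaG×1, Hcag×1, hCAG×1, hCAg×1, hCaG×1, hCag×1, hcAG×1, hcAg×1, hcaG×1, hcag×1
HhCcAagg×HhCcAaGg grid (16·16=256): HHCCAAGg=2 HHCCAAgg=2 HHCCAaGg=4 HHCCAagg=4 HHCCaaGg=2 HHCCaagg=2 HHCcAAGg=4 HHCcAAgg=4 HHCcAaGg=8 HHCcAagg=8 HHCcaaGg=4 HHCcaagg=4 HHccAAGg=2 HHccAAgg=2 HHccAaGg=4 HHccAagg=4 HHccaaGg=2 HHccaagg=2 HhCCAAGg=4 HhCCAAgg=4 HhCCAaGg=8 HhCCAagg=8 HhCCaaGg=4 HhCCaagg=4 HhCcAAGg=8 HhCcAAgg=8 HhCcAaGg=16 HhCcAagg=16 HhCcaaGg=8 HhCcaagg=8 HhccAAGg=4 HhccAAgg=4 HhccAaGg=8 HhccAagg=8 HhccaaGg=4 Hhccaagg=4 hhCCAAGg=2 hhCCAAgg=2 hhCCAaGg=4 hhCCAagg=4 hhCCaaGg=2 hhCCaagg=2 hhCcAAGg=4 hhCcAAgg=4 hhCcAaGg=8 hhCcAagg=8 hhCcaaGg=4 hhCcaagg=4 hhccAAGg=2 hhccAAgg=2 hhccAaGg=4 hhccAagg=4 hhccaaGg=2 hhccaagg=2
H_ cc aa G_ hits 6/256; gcd=2; 6÷2/256÷2 = 3/128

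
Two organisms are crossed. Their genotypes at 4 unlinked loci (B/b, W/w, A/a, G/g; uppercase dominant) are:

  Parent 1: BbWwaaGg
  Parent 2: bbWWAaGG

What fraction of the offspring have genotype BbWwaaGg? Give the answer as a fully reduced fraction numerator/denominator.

P(BbWwaaGg) = 1/16

BbWwaaGg gametes: BWaG×2, BWag×2, BwaG×2, Bwag×2, bWaG×2, bWag×2, bwaG×2, bwag×2
bbWWAaGG gametes: bWAG×8, bWaG×8
BbWwaaGg×bbWWAaGG grid (16·16=256): BbWWAaGG=16 BbWWAaGg=16 BbWWaaGG=16 BbWWaaGg=16 BbWwAaGG=16 BbWwAaGg=16 BbWwaaGG=16 BbWwaaGg=16 bbWWAaGG=16 bbWWAaGg=16 bbWWaaGG=16 bbWWaaGg=16 bbWwAaGG=16 bbWwAaGg=16 bbWwaaGG=16 bbWwaaGg=16
BbWwaaGg hits 16/256; gcd=16; 16÷16/256÷16 = 1/16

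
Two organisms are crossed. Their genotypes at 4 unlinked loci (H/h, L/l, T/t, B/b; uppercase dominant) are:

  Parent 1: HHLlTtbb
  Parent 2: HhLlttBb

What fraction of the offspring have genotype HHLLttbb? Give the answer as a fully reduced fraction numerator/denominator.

HHLlTtbb gametes: HLTb×4, HLtb×4, HlTb×4, Hltb×4
HhLlttBb gametes: HLtB×2, HLtb×2, HltB×2, Hltb×2, hLtB×2, hLtb×2, hltB×2, hltb×2
HHLlTtbb×HhLlttBb grid (16·16=256): HHLLTtBb=8 HHLLTtbb=8 HHLLttBb=8 HHLLttbb=8 HHLlTtBb=16 HHLlTtbb=16 HHLlttBb=16 HHLlttbb=16 HHllTtBb=8 HHllTtbb=8 HHllttBb=8 HHllttbb=8 HhLLTtBb=8 HhLLTtbb=8 HhLLttBb=8 HhLLttbb=8 HhLlTtBb=16 HhLlTtbb=16 HhLlttBb=16 HhLlttbb=16 HhllTtBb=8 HhllTtbb=8 HhllttBb=8 Hhllttbb=8
HHLLttbb hits 8/256; gcd=8; 8÷8/256÷8 = 1/32

P(HHLLttbb) = 1/32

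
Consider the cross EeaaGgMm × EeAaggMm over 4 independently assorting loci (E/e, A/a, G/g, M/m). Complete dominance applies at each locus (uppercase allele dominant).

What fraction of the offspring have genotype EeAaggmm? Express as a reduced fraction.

P(EeAaggmm) = 1/32

EeaaGgMm gametes: EaGM×2, EaGm×2, EagM×2, Eagm×2, eaGM×2, eaGm×2, eagM×2, eagm×2
EeAaggMm gametes: EAgM×2, EAgm×2, EagM×2, Eagm×2, eAgM×2, eAgm×2, eagM×2, eagm×2
EeaaGgMm×EeAaggMm grid (16·16=256): EEAaGgMM=4 EEAaGgMm=8 EEAaGgmm=4 EEAaggMM=4 EEAaggMm=8 EEAaggmm=4 EEaaGgMM=4 EEaaGgMm=8 EEaaGgmm=4 EEaaggMM=4 EEaaggMm=8 EEaaggmm=4 EeAaGgMM=8 EeAaGgMm=16 EeAaGgmm=8 EeAaggMM=8 EeAaggMm=16 EeAaggmm=8 EeaaGgMM=8 EeaaGgMm=16 EeaaGgmm=8 EeaaggMM=8 EeaaggMm=16 Eeaaggmm=8 eeAaGgMM=4 eeAaGgMm=8 eeAaGgmm=4 eeAaggMM=4 eeAaggMm=8 eeAaggmm=4 eeaaGgMM=4 eeaaGgMm=8 eeaaGgmm=4 eeaaggMM=4 eeaaggMm=8 eeaaggmm=4
EeAaggmm hits 8/256; gcd=8; 8÷8/256÷8 = 1/32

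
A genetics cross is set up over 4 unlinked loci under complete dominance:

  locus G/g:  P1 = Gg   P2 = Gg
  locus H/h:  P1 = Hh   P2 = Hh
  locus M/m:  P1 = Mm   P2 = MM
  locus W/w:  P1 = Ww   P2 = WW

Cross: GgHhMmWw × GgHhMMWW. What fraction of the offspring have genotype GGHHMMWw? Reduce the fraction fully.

GgHhMmWw gametes: GHMW×1, GHMw×1, GHmW×1, GHmw×1, GhMW×1, GhMw×1, GhmW×1, Ghmw×1, gHMW×1, gHMw×1, gHmW×1, gHmw×1, ghMW×1, ghMw×1, ghmW×1, ghmw×1
GgHhMMWW gametes: GHMW×4, GhMW×4, gHMW×4, ghMW×4
GgHhMmWw×GgHhMMWW grid (16·16=256): GGHHMMWW=4 GGHHMMWw=4 GGHHMmWW=4 GGHHMmWw=4 GGHhMMWW=8 GGHhMMWw=8 GGHhMmWW=8 GGHhMmWw=8 GGhhMMWW=4 GGhhMMWw=4 GGhhMmWW=4 GGhhMmWw=4 GgHHMMWW=8 GgHHMMWw=8 GgHHMmWW=8 GgHHMmWw=8 GgHhMMWW=16 GgHhMMWw=16 GgHhMmWW=16 GgHhMmWw=16 GghhMMWW=8 GghhMMWw=8 GghhMmWW=8 GghhMmWw=8 ggHHMMWW=4 ggHHMMWw=4 ggHHMmWW=4 ggHHMmWw=4 ggHhMMWW=8 ggHhMMWw=8 ggHhMmWW=8 ggHhMmWw=8 gghhMMWW=4 gghhMMWw=4 gghhMmWW=4 gghhMmWw=4
GGHHMMWw hits 4/256; gcd=4; 4÷4/256÷4 = 1/64

P(GGHHMMWw) = 1/64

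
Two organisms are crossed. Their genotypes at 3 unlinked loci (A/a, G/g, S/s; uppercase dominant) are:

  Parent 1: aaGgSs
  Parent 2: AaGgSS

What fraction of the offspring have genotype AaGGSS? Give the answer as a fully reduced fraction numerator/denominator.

P(AaGGSS) = 1/16

aaGgSs gametes: aGS×2, aGs×2, agS×2, ags×2
AaGgSS gametes: AGS×2, AgS×2, aGS×2, agS×2
aaGgSs×AaGgSS grid (8·8=64): AaGGSS=4 AaGGSs=4 AaGgSS=8 AaGgSs=8 AaggSS=4 AaggSs=4 aaGGSS=4 aaGGSs=4 aaGgSS=8 aaGgSs=8 aaggSS=4 aaggSs=4
AaGGSS hits 4/64; gcd=4; 4÷4/64÷4 = 1/16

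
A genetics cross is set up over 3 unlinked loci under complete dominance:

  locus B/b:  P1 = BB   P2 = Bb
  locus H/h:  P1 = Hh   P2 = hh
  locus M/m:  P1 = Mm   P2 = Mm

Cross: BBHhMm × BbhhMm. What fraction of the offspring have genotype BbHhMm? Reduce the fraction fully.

P(BbHhMm) = 1/8

BBHhMm gametes: BHM×2, BHm×2, BhM×2, Bhm×2
BbhhMm gametes: BhM×2, Bhm×2, bhM×2, bhm×2
BBHhMm×BbhhMm grid (8·8=64): BBHhMM=4 BBHhMm=8 BBHhmm=4 BBhhMM=4 BBhhMm=8 BBhhmm=4 BbHhMM=4 BbHhMm=8 BbHhmm=4 BbhhMM=4 BbhhMm=8 Bbhhmm=4
BbHhMm hits 8/64; gcd=8; 8÷8/64÷8 = 1/8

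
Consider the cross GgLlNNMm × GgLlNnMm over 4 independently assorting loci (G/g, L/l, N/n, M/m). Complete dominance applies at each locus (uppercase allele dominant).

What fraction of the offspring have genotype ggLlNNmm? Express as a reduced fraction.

GgLlNNMm gametes: GLNM×2, GLNm×2, GlNM×2, GlNm×2, gLNM×2, gLNm×2, glNM×2, glNm×2
GgLlNnMm gametes: GLNM×1, GLNm×1, GLnM×1, GLnm×1, GlNM×1, GlNm×1, GlnM×1, Glnm×1, gLNM×1, gLNm×1, gLnM×1, gLnm×1, glNM×1, glNm×1, glnM×1, glnm×1
GgLlNNMm×GgLlNnMm grid (16·16=256): GGLLNNMM=2 GGLLNNMm=4 GGLLNNmm=2 GGLLNnMM=2 GGLLNnMm=4 GGLLNnmm=2 GGLlNNMM=4 GGLlNNMm=8 GGLlNNmm=4 GGLlNnMM=4 GGLlNnMm=8 GGLlNnmm=4 GGllNNMM=2 GGllNNMm=4 GGllNNmm=2 GGllNnMM=2 GGllNnMm=4 GGllNnmm=2 GgLLNNMM=4 GgLLNNMm=8 GgLLNNmm=4 GgLLNnMM=4 GgLLNnMm=8 GgLLNnmm=4 GgLlNNMM=8 GgLlNNMm=16 GgLlNNmm=8 GgLlNnMM=8 GgLlNnMm=16 GgLlNnmm=8 GgllNNMM=4 GgllNNMm=8 GgllNNmm=4 GgllNnMM=4 GgllNnMm=8 GgllNnmm=4 ggLLNNMM=2 ggLLNNMm=4 ggLLNNmm=2 ggLLNnMM=2 ggLLNnMm=4 ggLLNnmm=2 ggLlNNMM=4 ggLlNNMm=8 ggLlNNmm=4 ggLlNnMM=4 ggLlNnMm=8 ggLlNnmm=4 ggllNNMM=2 ggllNNMm=4 ggllNNmm=2 ggllNnMM=2 ggllNnMm=4 ggllNnmm=2
ggLlNNmm hits 4/256; gcd=4; 4÷4/256÷4 = 1/64

P(ggLlNNmm) = 1/64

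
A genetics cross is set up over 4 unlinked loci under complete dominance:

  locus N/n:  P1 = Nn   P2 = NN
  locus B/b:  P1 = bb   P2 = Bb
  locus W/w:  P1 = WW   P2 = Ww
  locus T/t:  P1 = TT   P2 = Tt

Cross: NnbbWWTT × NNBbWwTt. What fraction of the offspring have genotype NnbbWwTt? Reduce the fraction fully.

P(NnbbWwTt) = 1/16

NnbbWWTT gametes: NbWT×8, nbWT×8
NNBbWwTt gametes: NBWT×2, NBWt×2, NBwT×2, NBwt×2, NbWT×2, NbWt×2, NbwT×2, Nbwt×2
NnbbWWTT×NNBbWwTt grid (16·16=256): NNBbWWTT=16 NNBbWWTt=16 NNBbWwTT=16 NNBbWwTt=16 NNbbWWTT=16 NNbbWWTt=16 NNbbWwTT=16 NNbbWwTt=16 NnBbWWTT=16 NnBbWWTt=16 NnBbWwTT=16 NnBbWwTt=16 NnbbWWTT=16 NnbbWWTt=16 NnbbWwTT=16 NnbbWwTt=16
NnbbWwTt hits 16/256; gcd=16; 16÷16/256÷16 = 1/16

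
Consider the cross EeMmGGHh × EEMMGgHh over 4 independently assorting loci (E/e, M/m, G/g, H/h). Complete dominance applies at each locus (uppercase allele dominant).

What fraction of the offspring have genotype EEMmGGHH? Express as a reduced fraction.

EeMmGGHh gametes: EMGH×2, EMGh×2, EmGH×2, EmGh×2, eMGH×2, eMGh×2, emGH×2, emGh×2
EEMMGgHh gametes: EMGH×4, EMGh×4, EMgH×4, EMgh×4
EeMmGGHh×EEMMGgHh grid (16·16=256): EEMMGGHH=8 EEMMGGHh=16 EEMMGGhh=8 EEMMGgHH=8 EEMMGgHh=16 EEMMGghh=8 EEMmGGHH=8 EEMmGGHh=16 EEMmGGhh=8 EEMmGgHH=8 EEMmGgHh=16 EEMmGghh=8 EeMMGGHH=8 EeMMGGHh=16 EeMMGGhh=8 EeMMGgHH=8 EeMMGgHh=16 EeMMGghh=8 EeMmGGHH=8 EeMmGGHh=16 EeMmGGhh=8 EeMmGgHH=8 EeMmGgHh=16 EeMmGghh=8
EEMmGGHH hits 8/256; gcd=8; 8÷8/256÷8 = 1/32

P(EEMmGGHH) = 1/32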